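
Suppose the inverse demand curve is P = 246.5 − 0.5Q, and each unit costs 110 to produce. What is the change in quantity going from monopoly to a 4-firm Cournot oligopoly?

A monopolist chooses Q where MR = MC. MR = 246.5 − Q; setting this equal to 110 gives Q = 136.5 and P = 178.25.
In a 4-firm Cournot equilibrium, symmetry and the first-order condition give q = (246.5 − 110)/(2.5) = 54.6. So Q = 218.4 and P = 137.3.
Change in quantity: 218.4 − 136.5 = 81.9.

Quantity rises by 81.9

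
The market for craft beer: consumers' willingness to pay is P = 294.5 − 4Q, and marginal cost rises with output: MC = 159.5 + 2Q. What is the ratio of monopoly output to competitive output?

The monopolist equates marginal revenue to marginal cost: 294.5 − 8Q = 159.5 + 2Q, so Q = 13.5. From demand, P = 240.5.
Competitive equilibrium sets price equal to marginal cost: 294.5 − 4Q = 159.5 + 2Q, so Q = 22.5 and P = 204.5.
Ratio Q_m/Q_c = 13.5/22.5 = 0.6.

Q_m/Q_c = 0.6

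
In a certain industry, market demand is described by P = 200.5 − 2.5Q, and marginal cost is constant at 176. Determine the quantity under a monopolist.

Q = 4.9

A monopolist chooses Q where MR = MC. MR = 200.5 − 5Q; setting this equal to 176 gives Q = 4.9 and P = 188.25.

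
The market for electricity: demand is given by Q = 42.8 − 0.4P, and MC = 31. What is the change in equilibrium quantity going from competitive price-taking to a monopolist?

Q falls by 15.2

Inverting demand: P = 107 − 2.5Q.
Perfect competition: P = MC = 31, so 107 − 2.5Q = 31 and Q = 30.4.
A monopolist chooses Q where MR = MC. MR = 107 − 5Q; setting this equal to 31 gives Q = 15.2 and P = 69.
Change in equilibrium quantity: 15.2 − 30.4 = −15.2.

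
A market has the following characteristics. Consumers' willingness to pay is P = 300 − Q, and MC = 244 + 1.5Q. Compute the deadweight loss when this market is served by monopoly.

Under competition P = MC: 300 − Q = 244 + 1.5Q ⇒ Q = 22.4, P = 277.6.
A monopolist chooses Q where MR = MC. MR = 300 − 2Q; setting this equal to 244 + 1.5Q gives Q = 16 and P = 284.
CS = ½·(300 − 277.6)·22.4 = 250.88; PS = (277.6·22.4 − 244·22.4 − ½·1.5·22.4²) = 376.32; TS = 627.2.
CS = ½·(300 − 284)·16 = 128; PS = (284·16 − 244·16 − ½·1.5·16²) = 448; TS = 576.
DWL = 627.2 − 576 = 51.2.

DWL = 51.2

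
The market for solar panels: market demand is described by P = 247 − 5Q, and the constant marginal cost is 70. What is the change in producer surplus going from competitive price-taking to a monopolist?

Producer surplus rises by 1566.45

Perfect competition: P = MC = 70, so 247 − 5Q = 70 and Q = 35.4.
PS = (70 − 70)·35.4 = 0.
Monopoly sets MR = MC: 247 − 10Q = 70 ⇒ Q = 17.7, P = 247 − 5·17.7 = 158.5.
PS = (158.5 − 70)·17.7 = 1566.45.
Change in producer surplus: 1566.45 − 0 = 1566.45.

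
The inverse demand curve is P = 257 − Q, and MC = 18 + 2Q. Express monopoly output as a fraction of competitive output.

Q_m/Q_c = 0.75

The monopolist equates marginal revenue to marginal cost: 257 − 2Q = 18 + 2Q, so Q = 59.75. From demand, P = 197.25.
Under competition P = MC: 257 − Q = 18 + 2Q ⇒ Q = 239/3, P = 532/3.
Ratio Q_m/Q_c = 59.75/(239/3) = 0.75.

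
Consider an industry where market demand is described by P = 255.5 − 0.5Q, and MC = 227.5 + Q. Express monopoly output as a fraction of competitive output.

Q_m/Q_c = 0.75

A monopolist chooses Q where MR = MC. MR = 255.5 − Q; setting this equal to 227.5 + Q gives Q = 14 and P = 248.5.
Under competition P = MC: 255.5 − 0.5Q = 227.5 + Q ⇒ Q = 56/3, P = 1477/6.
Ratio Q_m/Q_c = 14/(56/3) = 0.75.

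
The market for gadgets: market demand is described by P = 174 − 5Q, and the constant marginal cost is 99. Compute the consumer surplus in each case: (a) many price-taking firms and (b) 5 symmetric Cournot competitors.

Under competition P = MC = 99, so Q = (174 − 99)/5 = 15.
CS = ½·(174 − 99)·15 = 562.5.
In a 5-firm Cournot equilibrium, symmetry and the first-order condition give q = (174 − 99)/(30) = 2.5. So Q = 12.5 and P = 111.5.
CS = ½·(174 − 111.5)·12.5 = 390.625.

Competition: CS = 562.5; Cournot: CS = 390.625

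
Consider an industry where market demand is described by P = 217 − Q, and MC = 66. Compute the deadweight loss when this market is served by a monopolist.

DWL = 2850.125

Perfect competition: P = MC = 66, so 217 − Q = 66 and Q = 151.
Monopoly sets MR = MC: 217 − 2Q = 66 ⇒ Q = 75.5, P = 217 − 75.5 = 141.5.
DWL is the triangle between Q = 75.5 and Q = 151: ½·(151 − 75.5)·(141.5 − 66) = 2850.125.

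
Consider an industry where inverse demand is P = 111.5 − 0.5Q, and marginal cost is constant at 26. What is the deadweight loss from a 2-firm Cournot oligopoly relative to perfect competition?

DWL = 812.25

Under competition P = MC = 26, so Q = (111.5 − 26)/0.5 = 171.
With 2 symmetric Cournot firms, each firm's FOC gives 111.5 − 1.5q = 26, so q = 57, Q = 2·57 = 114, and P = 54.5.
DWL is the triangle between Q = 114 and Q = 171: ½·(171 − 114)·(54.5 − 26) = 812.25.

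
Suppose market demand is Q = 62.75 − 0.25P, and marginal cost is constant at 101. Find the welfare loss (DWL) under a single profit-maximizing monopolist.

DWL = 703.125

Inverting demand: P = 251 − 4Q.
Competitive firms price at marginal cost: P = 101, giving Q = 37.5.
The monopolist equates marginal revenue to marginal cost: 251 − 8Q = 101, so Q = 18.75. From demand, P = 176.
DWL is the triangle between Q = 18.75 and Q = 37.5: ½·(37.5 − 18.75)·(176 − 101) = 703.125.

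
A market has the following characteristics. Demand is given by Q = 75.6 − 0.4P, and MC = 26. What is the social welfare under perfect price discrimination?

TS = 5313.8

Inverting demand: P = 189 − 2.5Q.
With perfect price discrimination, output is the efficient level Q = 65.2 (where demand meets MC), but every buyer pays their willingness to pay: CS = 0 and PS = total surplus.
TS = 5313.8 (equal to competitive TS).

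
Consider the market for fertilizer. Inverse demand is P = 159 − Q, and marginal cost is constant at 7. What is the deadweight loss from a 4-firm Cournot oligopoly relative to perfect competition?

DWL = 462.08

Under competition P = MC = 7, so Q = (159 − 7)/1 = 152.
With 4 symmetric Cournot firms, each firm's FOC gives 159 − 5q = 7, so q = 30.4, Q = 4·30.4 = 121.6, and P = 37.4.
DWL is the triangle between Q = 121.6 and Q = 152: ½·(152 − 121.6)·(37.4 − 7) = 462.08.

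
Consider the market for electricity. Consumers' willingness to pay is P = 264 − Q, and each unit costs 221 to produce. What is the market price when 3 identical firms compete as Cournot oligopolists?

P = 231.75

In a 3-firm Cournot equilibrium, symmetry and the first-order condition give q = (264 − 221)/(4) = 10.75. So Q = 32.25 and P = 231.75.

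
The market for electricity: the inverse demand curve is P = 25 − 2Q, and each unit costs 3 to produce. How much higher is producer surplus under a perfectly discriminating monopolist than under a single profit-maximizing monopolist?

Producer surplus rises by 60.5

A monopolist chooses Q where MR = MC. MR = 25 − 4Q; setting this equal to 3 gives Q = 5.5 and P = 14.
PS = (14 − 3)·5.5 = 60.5.
Under first-degree price discrimination the firm charges each unit its demand price and produces up to where P = MC, i.e. Q = 11. Consumer surplus is zero; producer surplus equals total surplus.
PS = ½·(25 − 3)·11 = 121.
Change in producer surplus: 121 − 60.5 = 60.5.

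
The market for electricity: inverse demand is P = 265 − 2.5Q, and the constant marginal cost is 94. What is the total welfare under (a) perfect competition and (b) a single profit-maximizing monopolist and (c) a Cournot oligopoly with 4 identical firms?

Competition: TS = 5848.2; Monopoly: TS = 4386.15; Cournot: TS = 5614.272

Perfect competition: P = MC = 94, so 265 − 2.5Q = 94 and Q = 68.4.
CS = ½·(265 − 94)·68.4 = 5848.2; PS = (94 − 94)·68.4 = 0; TS = 5848.2.
The monopolist equates marginal revenue to marginal cost: 265 − 5Q = 94, so Q = 34.2. From demand, P = 179.5.
CS = ½·(265 − 179.5)·34.2 = 1462.05; PS = (179.5 − 94)·34.2 = 2924.1; TS = 4386.15.
With 4 symmetric Cournot firms, each firm's FOC gives 265 − 12.5q = 94, so q = 13.68, Q = 4·13.68 = 54.72, and P = 128.2.
CS = ½·(265 − 128.2)·54.72 = 3742.848; PS = (128.2 − 94)·54.72 = 1871.424; TS = 5614.272.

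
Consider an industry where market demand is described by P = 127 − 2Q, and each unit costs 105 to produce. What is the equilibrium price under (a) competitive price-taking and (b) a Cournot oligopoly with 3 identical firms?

Competition: P = 105; Cournot: P = 110.5

Perfect competition: P = MC = 105, so 127 − 2Q = 105 and Q = 11.
Cournot with 3 identical firms: the symmetric best-response condition is 127 − 8q = 105. Each firm produces q = 2.75, total output Q = 8.25, price P = 110.5.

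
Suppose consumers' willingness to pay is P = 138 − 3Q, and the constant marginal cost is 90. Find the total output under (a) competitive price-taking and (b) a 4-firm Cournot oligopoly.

Competition: Q = 16; Cournot: Q = 12.8

Perfect competition: P = MC = 90, so 138 − 3Q = 90 and Q = 16.
With 4 symmetric Cournot firms, each firm's FOC gives 138 − 15q = 90, so q = 3.2, Q = 4·3.2 = 12.8, and P = 99.6.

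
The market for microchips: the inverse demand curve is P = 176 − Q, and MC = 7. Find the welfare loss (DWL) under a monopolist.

Under competition P = MC = 7, so Q = (176 − 7)/1 = 169.
Monopoly sets MR = MC: 176 − 2Q = 7 ⇒ Q = 84.5, P = 176 − 84.5 = 91.5.
DWL is the triangle between Q = 84.5 and Q = 169: ½·(169 − 84.5)·(91.5 − 7) = 3570.125.

DWL = 3570.125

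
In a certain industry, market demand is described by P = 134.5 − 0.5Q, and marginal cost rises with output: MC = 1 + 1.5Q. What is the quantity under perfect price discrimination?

With perfect price discrimination, output is the efficient level Q = 66.75 (where demand meets MC), but every buyer pays their willingness to pay: CS = 0 and PS = total surplus.

Q = 66.75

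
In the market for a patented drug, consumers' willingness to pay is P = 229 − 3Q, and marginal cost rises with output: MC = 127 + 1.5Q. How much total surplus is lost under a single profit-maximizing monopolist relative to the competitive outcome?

Under competition P = MC: 229 − 3Q = 127 + 1.5Q ⇒ Q = 68/3, P = 161.
Monopoly sets MR = MC: 229 − 6Q = 127 + 1.5Q ⇒ Q = 13.6, P = 229 − 3·13.6 = 188.2.
CS = ½·(229 − 161)·68/3 = 2312/3; PS = (161·68/3 − 127·68/3 − ½·1.5·(68/3)²) = 1156/3; TS = 1156.
CS = ½·(229 − 188.2)·13.6 = 277.44; PS = (188.2·13.6 − 127·13.6 − ½·1.5·13.6²) = 693.6; TS = 971.04.
DWL = 1156 − 971.04 = 184.96.

DWL = 184.96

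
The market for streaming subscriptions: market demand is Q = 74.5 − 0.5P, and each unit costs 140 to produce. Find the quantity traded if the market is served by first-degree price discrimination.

Inverting demand: P = 149 − 2Q.
With perfect price discrimination, output is the efficient level Q = 4.5 (where demand meets MC), but every buyer pays their willingness to pay: CS = 0 and PS = total surplus.

Q = 4.5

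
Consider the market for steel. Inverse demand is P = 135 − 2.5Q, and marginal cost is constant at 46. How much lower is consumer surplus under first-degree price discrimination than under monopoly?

CS falls by 396.05

A monopolist chooses Q where MR = MC. MR = 135 − 5Q; setting this equal to 46 gives Q = 17.8 and P = 90.5.
CS = ½·(135 − 90.5)·17.8 = 396.05.
Under first-degree price discrimination the firm charges each unit its demand price and produces up to where P = MC, i.e. Q = 35.6. Consumer surplus is zero; producer surplus equals total surplus.
CS = 0.
Change in consumer surplus: 0 − 396.05 = −396.05.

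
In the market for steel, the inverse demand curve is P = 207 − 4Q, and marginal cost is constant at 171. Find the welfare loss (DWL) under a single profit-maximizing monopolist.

Under competition P = MC = 171, so Q = (207 − 171)/4 = 9.
Monopoly sets MR = MC: 207 − 8Q = 171 ⇒ Q = 4.5, P = 207 − 4·4.5 = 189.
DWL is the triangle between Q = 4.5 and Q = 9: ½·(9 − 4.5)·(189 − 171) = 40.5.

DWL = 40.5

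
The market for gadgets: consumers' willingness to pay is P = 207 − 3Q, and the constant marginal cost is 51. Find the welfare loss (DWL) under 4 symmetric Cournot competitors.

Competitive firms price at marginal cost: P = 51, giving Q = 52.
In a 4-firm Cournot equilibrium, symmetry and the first-order condition give q = (207 − 51)/(15) = 10.4. So Q = 41.6 and P = 82.2.
DWL is the triangle between Q = 41.6 and Q = 52: ½·(52 − 41.6)·(82.2 − 51) = 162.24.

DWL = 162.24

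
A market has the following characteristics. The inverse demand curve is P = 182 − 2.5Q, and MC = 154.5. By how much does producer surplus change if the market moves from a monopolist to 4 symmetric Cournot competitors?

Producer surplus falls by 27.225

Monopoly sets MR = MC: 182 − 5Q = 154.5 ⇒ Q = 5.5, P = 182 − 2.5·5.5 = 168.25.
PS = (168.25 − 154.5)·5.5 = 75.625.
Cournot with 4 identical firms: the symmetric best-response condition is 182 − 12.5q = 154.5. Each firm produces q = 2.2, total output Q = 8.8, price P = 160.
PS = (160 − 154.5)·8.8 = 48.4.
Change in producer surplus: 48.4 − 75.625 = −27.225.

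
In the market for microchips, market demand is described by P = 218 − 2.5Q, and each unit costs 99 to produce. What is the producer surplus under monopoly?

PS = 1416.1

The monopolist equates marginal revenue to marginal cost: 218 − 5Q = 99, so Q = 23.8. From demand, P = 158.5.
PS = (158.5 − 99)·23.8 = 1416.1.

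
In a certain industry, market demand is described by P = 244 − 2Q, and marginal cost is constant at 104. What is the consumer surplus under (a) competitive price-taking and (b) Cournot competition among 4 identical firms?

Perfect competition: P = MC = 104, so 244 − 2Q = 104 and Q = 70.
CS = ½·(244 − 104)·70 = 4900.
In a 4-firm Cournot equilibrium, symmetry and the first-order condition give q = (244 − 104)/(10) = 14. So Q = 56 and P = 132.
CS = ½·(244 − 132)·56 = 3136.

Competition: CS = 4900; Cournot: CS = 3136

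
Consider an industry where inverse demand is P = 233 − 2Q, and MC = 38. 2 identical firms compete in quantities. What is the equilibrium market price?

P = 103

In a 2-firm Cournot equilibrium, symmetry and the first-order condition give q = (233 − 38)/(6) = 32.5. So Q = 65 and P = 103.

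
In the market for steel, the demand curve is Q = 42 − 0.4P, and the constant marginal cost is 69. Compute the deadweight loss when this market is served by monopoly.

DWL = 64.8

Inverting demand: P = 105 − 2.5Q.
Competitive firms price at marginal cost: P = 69, giving Q = 14.4.
Monopoly sets MR = MC: 105 − 5Q = 69 ⇒ Q = 7.2, P = 105 − 2.5·7.2 = 87.
DWL is the triangle between Q = 7.2 and Q = 14.4: ½·(14.4 − 7.2)·(87 − 69) = 64.8.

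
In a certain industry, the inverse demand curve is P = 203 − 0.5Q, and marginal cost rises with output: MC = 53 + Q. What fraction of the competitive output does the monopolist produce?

Q_m/Q_c = 0.75

Monopoly sets MR = MC: 203 − Q = 53 + Q ⇒ Q = 75, P = 203 − 0.5·75 = 165.5.
Competitive equilibrium sets price equal to marginal cost: 203 − 0.5Q = 53 + Q, so Q = 100 and P = 153.
Ratio Q_m/Q_c = 75/100 = 0.75.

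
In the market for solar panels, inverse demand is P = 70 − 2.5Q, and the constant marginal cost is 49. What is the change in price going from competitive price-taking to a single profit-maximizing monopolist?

Perfect competition: P = MC = 49, so 70 − 2.5Q = 49 and Q = 8.4.
The monopolist equates marginal revenue to marginal cost: 70 − 5Q = 49, so Q = 4.2. From demand, P = 59.5.
Change in price: 59.5 − 49 = 10.5.

P rises by 10.5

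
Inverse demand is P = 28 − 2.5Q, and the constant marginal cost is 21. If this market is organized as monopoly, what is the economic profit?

Monopoly sets MR = MC: 28 − 5Q = 21 ⇒ Q = 1.4, P = 28 − 2.5·1.4 = 24.5.
Profit = (24.5 − 21)·1.4 = 4.9.

Profit = 4.9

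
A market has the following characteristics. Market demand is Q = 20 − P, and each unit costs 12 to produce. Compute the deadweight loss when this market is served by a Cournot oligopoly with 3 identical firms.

Inverting demand: P = 20 − Q.
Perfect competition: P = MC = 12, so 20 − Q = 12 and Q = 8.
Cournot with 3 identical firms: the symmetric best-response condition is 20 − 4q = 12. Each firm produces q = 2, total output Q = 6, price P = 14.
DWL is the triangle between Q = 6 and Q = 8: ½·(8 − 6)·(14 − 12) = 2.

DWL = 2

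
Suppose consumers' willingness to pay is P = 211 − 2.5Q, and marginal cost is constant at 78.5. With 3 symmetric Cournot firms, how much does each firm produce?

q_i = 13.25

Cournot with 3 identical firms: the symmetric best-response condition is 211 − 10q = 78.5. Each firm produces q = 13.25, total output Q = 39.75, price P = 111.625.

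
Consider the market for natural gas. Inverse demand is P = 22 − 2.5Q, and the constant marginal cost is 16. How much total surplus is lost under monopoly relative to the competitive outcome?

DWL = 1.8

Perfect competition: P = MC = 16, so 22 − 2.5Q = 16 and Q = 2.4.
Monopoly sets MR = MC: 22 − 5Q = 16 ⇒ Q = 1.2, P = 22 − 2.5·1.2 = 19.
DWL is the triangle between Q = 1.2 and Q = 2.4: ½·(2.4 − 1.2)·(19 − 16) = 1.8.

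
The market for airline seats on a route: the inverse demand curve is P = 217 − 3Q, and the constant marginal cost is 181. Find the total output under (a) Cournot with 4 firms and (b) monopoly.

Cournot: Q = 9.6; Monopoly: Q = 6

With 4 symmetric Cournot firms, each firm's FOC gives 217 − 15q = 181, so q = 2.4, Q = 4·2.4 = 9.6, and P = 188.2.
The monopolist equates marginal revenue to marginal cost: 217 − 6Q = 181, so Q = 6. From demand, P = 199.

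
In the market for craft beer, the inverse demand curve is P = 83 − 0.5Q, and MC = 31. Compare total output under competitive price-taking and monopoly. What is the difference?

Competitive firms price at marginal cost: P = 31, giving Q = 104.
The monopolist equates marginal revenue to marginal cost: 83 − Q = 31, so Q = 52. From demand, P = 57.
Change in total output: 52 − 104 = −52.

Q falls by 52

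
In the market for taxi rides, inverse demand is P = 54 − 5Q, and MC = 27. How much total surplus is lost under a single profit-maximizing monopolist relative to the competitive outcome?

Competitive firms price at marginal cost: P = 27, giving Q = 5.4.
The monopolist equates marginal revenue to marginal cost: 54 − 10Q = 27, so Q = 2.7. From demand, P = 40.5.
DWL is the triangle between Q = 2.7 and Q = 5.4: ½·(5.4 − 2.7)·(40.5 − 27) = 18.225.

DWL = 18.225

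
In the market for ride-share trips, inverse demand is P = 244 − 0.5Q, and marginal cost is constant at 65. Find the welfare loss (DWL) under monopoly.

DWL = 8010.25

Competitive firms price at marginal cost: P = 65, giving Q = 358.
Monopoly sets MR = MC: 244 − Q = 65 ⇒ Q = 179, P = 244 − 0.5·179 = 154.5.
DWL is the triangle between Q = 179 and Q = 358: ½·(358 − 179)·(154.5 − 65) = 8010.25.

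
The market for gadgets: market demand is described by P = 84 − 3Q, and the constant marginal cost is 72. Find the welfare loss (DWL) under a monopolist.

DWL = 6

Under competition P = MC = 72, so Q = (84 − 72)/3 = 4.
The monopolist equates marginal revenue to marginal cost: 84 − 6Q = 72, so Q = 2. From demand, P = 78.
DWL is the triangle between Q = 2 and Q = 4: ½·(4 − 2)·(78 − 72) = 6.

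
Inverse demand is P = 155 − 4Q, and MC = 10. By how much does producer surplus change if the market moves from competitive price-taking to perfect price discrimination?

Producer surplus rises by 2628.125

Competitive firms price at marginal cost: P = 10, giving Q = 36.25.
PS = (10 − 10)·36.25 = 0.
Under first-degree price discrimination the firm charges each unit its demand price and produces up to where P = MC, i.e. Q = 36.25. Consumer surplus is zero; producer surplus equals total surplus.
PS = ½·(155 − 10)·36.25 = 2628.125.
Change in producer surplus: 2628.125 − 0 = 2628.125.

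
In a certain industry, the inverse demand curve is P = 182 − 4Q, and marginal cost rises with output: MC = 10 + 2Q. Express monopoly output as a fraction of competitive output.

Q_m/Q_c = 0.6

Monopoly sets MR = MC: 182 − 8Q = 10 + 2Q ⇒ Q = 17.2, P = 182 − 4·17.2 = 113.2.
Competitive equilibrium sets price equal to marginal cost: 182 − 4Q = 10 + 2Q, so Q = 86/3 and P = 202/3.
Ratio Q_m/Q_c = 17.2/(86/3) = 0.6.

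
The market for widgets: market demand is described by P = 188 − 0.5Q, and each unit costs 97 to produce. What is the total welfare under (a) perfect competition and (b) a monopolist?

Perfect competition: P = MC = 97, so 188 − 0.5Q = 97 and Q = 182.
CS = ½·(188 − 97)·182 = 8281; PS = (97 − 97)·182 = 0; TS = 8281.
A monopolist chooses Q where MR = MC. MR = 188 − Q; setting this equal to 97 gives Q = 91 and P = 142.5.
CS = ½·(188 − 142.5)·91 = 2070.25; PS = (142.5 − 97)·91 = 4140.5; TS = 6210.75.

Competition: TS = 8281; Monopoly: TS = 6210.75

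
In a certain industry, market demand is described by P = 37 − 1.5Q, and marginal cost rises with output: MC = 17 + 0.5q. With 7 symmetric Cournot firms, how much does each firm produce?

Cournot with 7 identical firms: the symmetric best-response condition is 37 − 12q = 17 + 0.5q. Each firm produces q = 1.6, total output Q = 11.2, price P = 20.2.

q_i = 1.6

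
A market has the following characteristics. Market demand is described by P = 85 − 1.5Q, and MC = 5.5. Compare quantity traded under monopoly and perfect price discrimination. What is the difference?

The monopolist equates marginal revenue to marginal cost: 85 − 3Q = 5.5, so Q = 26.5. From demand, P = 45.25.
A perfectly discriminating monopolist sells every unit with P(Q) ≥ MC(Q), so output equals the competitive quantity Q = 53. Each buyer pays their reservation price, so CS = 0 and the firm captures all surplus.
Change in quantity traded: 53 − 26.5 = 26.5.

Quantity traded rises by 26.5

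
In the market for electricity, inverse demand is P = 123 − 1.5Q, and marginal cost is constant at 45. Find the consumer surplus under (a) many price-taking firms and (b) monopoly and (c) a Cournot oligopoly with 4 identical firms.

Competition: CS = 2028; Monopoly: CS = 507; Cournot: CS = 1297.92

Competitive firms price at marginal cost: P = 45, giving Q = 52.
CS = ½·(123 − 45)·52 = 2028.
Monopoly sets MR = MC: 123 − 3Q = 45 ⇒ Q = 26, P = 123 − 1.5·26 = 84.
CS = ½·(123 − 84)·26 = 507.
With 4 symmetric Cournot firms, each firm's FOC gives 123 − 7.5q = 45, so q = 10.4, Q = 4·10.4 = 41.6, and P = 60.6.
CS = ½·(123 − 60.6)·41.6 = 1297.92.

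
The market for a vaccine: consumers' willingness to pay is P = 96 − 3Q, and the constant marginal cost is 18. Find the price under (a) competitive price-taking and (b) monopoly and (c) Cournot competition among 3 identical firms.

Competition: P = 18; Monopoly: P = 57; Cournot: P = 37.5

Perfect competition: P = MC = 18, so 96 − 3Q = 18 and Q = 26.
The monopolist equates marginal revenue to marginal cost: 96 − 6Q = 18, so Q = 13. From demand, P = 57.
In a 3-firm Cournot equilibrium, symmetry and the first-order condition give q = (96 − 18)/(12) = 6.5. So Q = 19.5 and P = 37.5.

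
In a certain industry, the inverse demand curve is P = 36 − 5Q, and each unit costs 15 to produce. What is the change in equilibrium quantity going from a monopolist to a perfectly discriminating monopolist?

A monopolist chooses Q where MR = MC. MR = 36 − 10Q; setting this equal to 15 gives Q = 2.1 and P = 25.5.
Under first-degree price discrimination the firm charges each unit its demand price and produces up to where P = MC, i.e. Q = 4.2. Consumer surplus is zero; producer surplus equals total surplus.
Change in equilibrium quantity: 4.2 − 2.1 = 2.1.

Equilibrium quantity rises by 2.1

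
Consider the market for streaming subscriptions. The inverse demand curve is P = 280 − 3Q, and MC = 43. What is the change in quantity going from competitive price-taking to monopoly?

Competitive firms price at marginal cost: P = 43, giving Q = 79.
The monopolist equates marginal revenue to marginal cost: 280 − 6Q = 43, so Q = 39.5. From demand, P = 161.5.
Change in quantity: 39.5 − 79 = −39.5.

Q falls by 39.5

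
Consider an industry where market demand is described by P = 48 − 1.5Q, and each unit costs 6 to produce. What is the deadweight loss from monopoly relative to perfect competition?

Under competition P = MC = 6, so Q = (48 − 6)/1.5 = 28.
A monopolist chooses Q where MR = MC. MR = 48 − 3Q; setting this equal to 6 gives Q = 14 and P = 27.
DWL is the triangle between Q = 14 and Q = 28: ½·(28 − 14)·(27 − 6) = 147.

DWL = 147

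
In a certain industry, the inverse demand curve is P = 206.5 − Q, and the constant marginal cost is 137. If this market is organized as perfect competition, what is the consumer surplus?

CS = 2415.125

Perfect competition: P = MC = 137, so 206.5 − Q = 137 and Q = 69.5.
CS = ½·(206.5 − 137)·69.5 = 2415.125.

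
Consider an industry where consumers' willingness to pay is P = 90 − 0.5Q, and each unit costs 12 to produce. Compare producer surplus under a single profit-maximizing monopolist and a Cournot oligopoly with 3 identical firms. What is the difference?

A monopolist chooses Q where MR = MC. MR = 90 − Q; setting this equal to 12 gives Q = 78 and P = 51.
PS = (51 − 12)·78 = 3042.
In a 3-firm Cournot equilibrium, symmetry and the first-order condition give q = (90 − 12)/(2) = 39. So Q = 117 and P = 31.5.
PS = (31.5 − 12)·117 = 2281.5.
Change in producer surplus: 2281.5 − 3042 = −760.5.

Producer surplus falls by 760.5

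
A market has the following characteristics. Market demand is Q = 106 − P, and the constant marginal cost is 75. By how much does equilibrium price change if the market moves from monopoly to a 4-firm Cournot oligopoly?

Equilibrium price falls by 9.3

Inverting demand: P = 106 − Q.
Monopoly sets MR = MC: 106 − 2Q = 75 ⇒ Q = 15.5, P = 106 − 15.5 = 90.5.
In a 4-firm Cournot equilibrium, symmetry and the first-order condition give q = (106 − 75)/(5) = 6.2. So Q = 24.8 and P = 81.2.
Change in equilibrium price: 81.2 − 90.5 = −9.3.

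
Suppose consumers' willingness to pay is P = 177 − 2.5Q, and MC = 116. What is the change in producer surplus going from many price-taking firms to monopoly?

Under competition P = MC = 116, so Q = (177 − 116)/2.5 = 24.4.
PS = (116 − 116)·24.4 = 0.
Monopoly sets MR = MC: 177 − 5Q = 116 ⇒ Q = 12.2, P = 177 − 2.5·12.2 = 146.5.
PS = (146.5 − 116)·12.2 = 372.1.
Change in producer surplus: 372.1 − 0 = 372.1.

PS rises by 372.1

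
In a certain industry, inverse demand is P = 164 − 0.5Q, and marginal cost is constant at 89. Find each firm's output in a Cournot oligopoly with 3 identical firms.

Cournot with 3 identical firms: the symmetric best-response condition is 164 − 2q = 89. Each firm produces q = 37.5, total output Q = 112.5, price P = 107.75.

q_i = 37.5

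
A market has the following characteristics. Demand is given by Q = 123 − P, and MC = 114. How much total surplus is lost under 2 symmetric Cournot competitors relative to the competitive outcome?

DWL = 4.5

Inverting demand: P = 123 − Q.
Perfect competition: P = MC = 114, so 123 − Q = 114 and Q = 9.
Cournot with 2 identical firms: the symmetric best-response condition is 123 − 3q = 114. Each firm produces q = 3, total output Q = 6, price P = 117.
DWL is the triangle between Q = 6 and Q = 9: ½·(9 − 6)·(117 − 114) = 4.5.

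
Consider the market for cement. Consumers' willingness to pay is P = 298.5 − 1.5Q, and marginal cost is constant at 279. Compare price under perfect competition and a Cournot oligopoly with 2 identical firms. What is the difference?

Price rises by 6.5

Perfect competition: P = MC = 279, so 298.5 − 1.5Q = 279 and Q = 13.
In a 2-firm Cournot equilibrium, symmetry and the first-order condition give q = (298.5 − 279)/(4.5) = 13/3. So Q = 26/3 and P = 285.5.
Change in price: 285.5 − 279 = 6.5.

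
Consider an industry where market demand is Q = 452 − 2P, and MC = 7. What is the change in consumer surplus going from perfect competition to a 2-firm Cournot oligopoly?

Inverting demand: P = 226 − 0.5Q.
Under competition P = MC = 7, so Q = (226 − 7)/0.5 = 438.
CS = ½·(226 − 7)·438 = 47961.
With 2 symmetric Cournot firms, each firm's FOC gives 226 − 1.5q = 7, so q = 146, Q = 2·146 = 292, and P = 80.
CS = ½·(226 − 80)·292 = 21316.
Change in consumer surplus: 21316 − 47961 = −26645.

CS falls by 26645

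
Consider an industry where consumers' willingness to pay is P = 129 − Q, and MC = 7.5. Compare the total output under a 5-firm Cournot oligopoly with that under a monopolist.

Cournot with 5 identical firms: the symmetric best-response condition is 129 − 6q = 7.5. Each firm produces q = 20.25, total output Q = 101.25, price P = 27.75.
A monopolist chooses Q where MR = MC. MR = 129 − 2Q; setting this equal to 7.5 gives Q = 60.75 and P = 68.25.

Cournot: Q = 101.25; Monopoly: Q = 60.75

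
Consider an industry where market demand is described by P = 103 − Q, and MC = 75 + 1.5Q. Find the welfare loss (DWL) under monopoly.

DWL = 12.8

Competitive equilibrium sets price equal to marginal cost: 103 − Q = 75 + 1.5Q, so Q = 11.2 and P = 91.8.
Monopoly sets MR = MC: 103 − 2Q = 75 + 1.5Q ⇒ Q = 8, P = 103 − 8 = 95.
CS = ½·(103 − 91.8)·11.2 = 62.72; PS = (91.8·11.2 − 75·11.2 − ½·1.5·11.2²) = 94.08; TS = 156.8.
CS = ½·(103 − 95)·8 = 32; PS = (95·8 − 75·8 − ½·1.5·8²) = 112; TS = 144.
DWL = 156.8 − 144 = 12.8.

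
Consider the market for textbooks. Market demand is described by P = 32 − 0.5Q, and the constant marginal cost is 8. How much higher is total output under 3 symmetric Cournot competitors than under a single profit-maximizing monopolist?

Monopoly sets MR = MC: 32 − Q = 8 ⇒ Q = 24, P = 32 − 0.5·24 = 20.
In a 3-firm Cournot equilibrium, symmetry and the first-order condition give q = (32 − 8)/(2) = 12. So Q = 36 and P = 14.
Change in total output: 36 − 24 = 12.

Q rises by 12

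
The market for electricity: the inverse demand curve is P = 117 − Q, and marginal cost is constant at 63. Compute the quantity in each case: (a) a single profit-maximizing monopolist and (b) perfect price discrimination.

A monopolist chooses Q where MR = MC. MR = 117 − 2Q; setting this equal to 63 gives Q = 27 and P = 90.
With perfect price discrimination, output is the efficient level Q = 54 (where demand meets MC), but every buyer pays their willingness to pay: CS = 0 and PS = total surplus.

Monopoly: Q = 27; Perfect PD: Q = 54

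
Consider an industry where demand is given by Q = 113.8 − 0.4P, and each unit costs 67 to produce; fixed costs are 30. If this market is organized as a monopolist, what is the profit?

Inverting demand: P = 284.5 − 2.5Q.
Monopoly sets MR = MC: 284.5 − 5Q = 67 ⇒ Q = 43.5, P = 284.5 − 2.5·43.5 = 175.75.
Profit = (175.75 − 67)·43.5 − 30 = 4700.625.

Profit = 4700.625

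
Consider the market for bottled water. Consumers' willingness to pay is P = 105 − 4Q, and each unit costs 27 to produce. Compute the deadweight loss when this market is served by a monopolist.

DWL = 190.125

Under competition P = MC = 27, so Q = (105 − 27)/4 = 19.5.
Monopoly sets MR = MC: 105 − 8Q = 27 ⇒ Q = 9.75, P = 105 − 4·9.75 = 66.
DWL is the triangle between Q = 9.75 and Q = 19.5: ½·(19.5 − 9.75)·(66 − 27) = 190.125.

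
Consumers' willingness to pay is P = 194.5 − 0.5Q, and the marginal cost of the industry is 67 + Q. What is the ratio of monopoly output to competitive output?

Monopoly sets MR = MC: 194.5 − Q = 67 + Q ⇒ Q = 63.75, P = 194.5 − 0.5·63.75 = 162.625.
Competitive equilibrium sets price equal to marginal cost: 194.5 − 0.5Q = 67 + Q, so Q = 85 and P = 152.
Ratio Q_m/Q_c = 63.75/85 = 0.75.

Q_m/Q_c = 0.75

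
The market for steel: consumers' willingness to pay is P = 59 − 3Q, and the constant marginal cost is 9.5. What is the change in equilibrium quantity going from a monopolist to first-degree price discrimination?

Equilibrium quantity rises by 8.25

Monopoly sets MR = MC: 59 − 6Q = 9.5 ⇒ Q = 8.25, P = 59 − 3·8.25 = 34.25.
Under first-degree price discrimination the firm charges each unit its demand price and produces up to where P = MC, i.e. Q = 16.5. Consumer surplus is zero; producer surplus equals total surplus.
Change in equilibrium quantity: 16.5 − 8.25 = 8.25.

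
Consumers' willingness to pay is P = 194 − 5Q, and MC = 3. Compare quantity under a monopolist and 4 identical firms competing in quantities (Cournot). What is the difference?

Quantity rises by 11.46

Monopoly sets MR = MC: 194 − 10Q = 3 ⇒ Q = 19.1, P = 194 − 5·19.1 = 98.5.
With 4 symmetric Cournot firms, each firm's FOC gives 194 − 25q = 3, so q = 7.64, Q = 4·7.64 = 30.56, and P = 41.2.
Change in quantity: 30.56 − 19.1 = 11.46.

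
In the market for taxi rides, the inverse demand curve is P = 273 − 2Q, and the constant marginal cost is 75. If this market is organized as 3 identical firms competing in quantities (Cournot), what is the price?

P = 124.5

In a 3-firm Cournot equilibrium, symmetry and the first-order condition give q = (273 − 75)/(8) = 24.75. So Q = 74.25 and P = 124.5.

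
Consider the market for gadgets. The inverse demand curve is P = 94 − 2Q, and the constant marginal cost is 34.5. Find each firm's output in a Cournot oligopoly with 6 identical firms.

Cournot with 6 identical firms: the symmetric best-response condition is 94 − 14q = 34.5. Each firm produces q = 4.25, total output Q = 25.5, price P = 43.

q_i = 4.25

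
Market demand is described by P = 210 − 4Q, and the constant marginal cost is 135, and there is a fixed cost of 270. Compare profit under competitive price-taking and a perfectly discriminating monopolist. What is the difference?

Under competition P = MC = 135, so Q = (210 − 135)/4 = 18.75.
Profit = (135 − 135)·18.75 − 270 = −270.
With perfect price discrimination, output is the efficient level Q = 18.75 (where demand meets MC), but every buyer pays their willingness to pay: CS = 0 and PS = total surplus.
PS equals the full surplus area, 703.125. Profit = 703.125 − 270 = 433.125.
Change in profit: 433.125 − −270 = 703.125.

π rises by 703.125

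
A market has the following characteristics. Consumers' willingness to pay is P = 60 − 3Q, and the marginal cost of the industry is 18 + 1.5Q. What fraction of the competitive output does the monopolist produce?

The monopolist equates marginal revenue to marginal cost: 60 − 6Q = 18 + 1.5Q, so Q = 5.6. From demand, P = 43.2.
Competitive equilibrium sets price equal to marginal cost: 60 − 3Q = 18 + 1.5Q, so Q = 28/3 and P = 32.
Ratio Q_m/Q_c = 5.6/(28/3) = 0.6.

Q_m/Q_c = 0.6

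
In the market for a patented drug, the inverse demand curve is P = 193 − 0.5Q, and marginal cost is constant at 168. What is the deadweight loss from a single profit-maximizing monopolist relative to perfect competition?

DWL = 156.25

Under competition P = MC = 168, so Q = (193 − 168)/0.5 = 50.
A monopolist chooses Q where MR = MC. MR = 193 − Q; setting this equal to 168 gives Q = 25 and P = 180.5.
DWL is the triangle between Q = 25 and Q = 50: ½·(50 − 25)·(180.5 − 168) = 156.25.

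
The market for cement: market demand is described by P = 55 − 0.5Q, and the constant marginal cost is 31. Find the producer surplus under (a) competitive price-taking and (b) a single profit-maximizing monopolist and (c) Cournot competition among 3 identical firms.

Competition: PS = 0; Monopoly: PS = 288; Cournot: PS = 216

Competitive firms price at marginal cost: P = 31, giving Q = 48.
PS = (31 − 31)·48 = 0.
A monopolist chooses Q where MR = MC. MR = 55 − Q; setting this equal to 31 gives Q = 24 and P = 43.
PS = (43 − 31)·24 = 288.
In a 3-firm Cournot equilibrium, symmetry and the first-order condition give q = (55 − 31)/(2) = 12. So Q = 36 and P = 37.
PS = (37 − 31)·36 = 216.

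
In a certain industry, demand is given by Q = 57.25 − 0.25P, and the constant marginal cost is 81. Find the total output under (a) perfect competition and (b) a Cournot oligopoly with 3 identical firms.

Inverting demand: P = 229 − 4Q.
Competitive firms price at marginal cost: P = 81, giving Q = 37.
Cournot with 3 identical firms: the symmetric best-response condition is 229 − 16q = 81. Each firm produces q = 9.25, total output Q = 27.75, price P = 118.

Competition: Q = 37; Cournot: Q = 27.75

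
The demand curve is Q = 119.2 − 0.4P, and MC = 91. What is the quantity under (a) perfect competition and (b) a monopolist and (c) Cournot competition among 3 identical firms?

Competition: Q = 82.8; Monopoly: Q = 41.4; Cournot: Q = 62.1

Inverting demand: P = 298 − 2.5Q.
Competitive firms price at marginal cost: P = 91, giving Q = 82.8.
Monopoly sets MR = MC: 298 − 5Q = 91 ⇒ Q = 41.4, P = 298 − 2.5·41.4 = 194.5.
In a 3-firm Cournot equilibrium, symmetry and the first-order condition give q = (298 − 91)/(10) = 20.7. So Q = 62.1 and P = 142.75.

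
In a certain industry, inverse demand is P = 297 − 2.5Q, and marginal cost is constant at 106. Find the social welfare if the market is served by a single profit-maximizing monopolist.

The monopolist equates marginal revenue to marginal cost: 297 − 5Q = 106, so Q = 38.2. From demand, P = 201.5.
CS = ½·(297 − 201.5)·38.2 = 1824.05; PS = (201.5 − 106)·38.2 = 3648.1; TS = 5472.15.

TS = 5472.15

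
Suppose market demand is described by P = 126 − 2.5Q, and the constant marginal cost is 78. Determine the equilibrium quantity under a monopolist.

A monopolist chooses Q where MR = MC. MR = 126 − 5Q; setting this equal to 78 gives Q = 9.6 and P = 102.

Q = 9.6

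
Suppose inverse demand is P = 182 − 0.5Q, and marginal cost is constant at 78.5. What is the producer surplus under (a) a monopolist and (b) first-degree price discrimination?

Monopoly: PS = 5356.125; Perfect PD: PS = 10712.25

Monopoly sets MR = MC: 182 − Q = 78.5 ⇒ Q = 103.5, P = 182 − 0.5·103.5 = 130.25.
PS = (130.25 − 78.5)·103.5 = 5356.125.
Under first-degree price discrimination the firm charges each unit its demand price and produces up to where P = MC, i.e. Q = 207. Consumer surplus is zero; producer surplus equals total surplus.
PS = ½·(182 − 78.5)·207 = 10712.25.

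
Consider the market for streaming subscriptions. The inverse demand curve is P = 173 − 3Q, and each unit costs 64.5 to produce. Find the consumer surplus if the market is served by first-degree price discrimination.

With perfect price discrimination, output is the efficient level Q = 217/6 (where demand meets MC), but every buyer pays their willingness to pay: CS = 0 and PS = total surplus.
CS = 0.

CS = 0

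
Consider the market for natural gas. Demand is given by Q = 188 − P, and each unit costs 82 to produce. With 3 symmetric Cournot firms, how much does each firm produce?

Inverting demand: P = 188 − Q.
In a 3-firm Cournot equilibrium, symmetry and the first-order condition give q = (188 − 82)/(4) = 26.5. So Q = 79.5 and P = 108.5.

q_i = 26.5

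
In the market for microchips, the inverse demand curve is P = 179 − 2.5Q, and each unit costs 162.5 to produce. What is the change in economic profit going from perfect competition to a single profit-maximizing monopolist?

Under competition P = MC = 162.5, so Q = (179 − 162.5)/2.5 = 6.6.
Profit = (162.5 − 162.5)·6.6 = 0.
Monopoly sets MR = MC: 179 − 5Q = 162.5 ⇒ Q = 3.3, P = 179 − 2.5·3.3 = 170.75.
Profit = (170.75 − 162.5)·3.3 = 27.225.
Change in economic profit: 27.225 − 0 = 27.225.

Economic profit rises by 27.225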